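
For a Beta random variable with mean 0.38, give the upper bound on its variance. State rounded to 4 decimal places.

Var = μ(1−μ)/(α+β+1), which approaches μ(1−μ) as α+β → 0.
So the supremum is μ(1−μ) = 0.38×0.62 = 0.2356.

0.2356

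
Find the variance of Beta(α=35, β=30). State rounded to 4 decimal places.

μ = 35/65 = 0.538462; Var = μ(1−μ)/(α+β+1) = 0.2485207/66 = 0.0038.

0.0038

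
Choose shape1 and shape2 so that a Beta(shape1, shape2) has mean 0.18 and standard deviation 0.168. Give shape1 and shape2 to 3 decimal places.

Variance = 0.168² = 0.028224. The moment-matching identity shape1+shape2 = μ(1−μ)/Var − 1 gives
shape1+shape2 = 0.1476/0.028224 − 1 = 4.2296, so shape1 = μ·4.2296 = 0.761 and shape2 = (1−μ)·4.2296 = 3.468.

shape1 = 0.761, shape2 = 3.468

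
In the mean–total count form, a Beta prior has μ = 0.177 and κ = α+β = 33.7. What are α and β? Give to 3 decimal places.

α = 5.965, β = 27.735

Split κ in proportion μ : (1−μ): α = 0.177·33.7 = 5.965, β = 33.7 − 5.965 = 27.735.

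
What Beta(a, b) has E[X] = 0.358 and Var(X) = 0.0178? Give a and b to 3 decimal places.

By moment matching, a+b = μ(1−μ)/σ² − 1 = (0.358·0.642)/0.0178 − 1 = 12.9121 − 1 = 11.9121.
Since a/(a+b) = μ, a = 0.358·11.9121 = 4.265 and b = 0.642·11.9121 = 7.648.

a = 4.265, b = 7.648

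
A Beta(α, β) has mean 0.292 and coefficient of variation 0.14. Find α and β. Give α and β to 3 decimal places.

α = 35.830, β = 86.877

Var = (CV·μ)² = (0.14×0.292)² = 0.001671.
α+β = μ(1−μ)/Var − 1 = 0.206736/0.001671 − 1 = 122.7070.
Thus α = 0.292·122.7070 = 35.830 and β = 0.708·122.7070 = 86.877.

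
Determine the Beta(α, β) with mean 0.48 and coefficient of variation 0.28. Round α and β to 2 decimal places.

σ = CV·μ = 0.28×0.48 = 0.13440, so σ² = 0.018063.
s+1 = μ(1−μ)/σ² = 0.2496/0.018063 = 13.8180, so s = α+β = 12.8180.
α = μs = 6.15, β = (1−μ)s = 6.67.

α = 6.15, β = 6.67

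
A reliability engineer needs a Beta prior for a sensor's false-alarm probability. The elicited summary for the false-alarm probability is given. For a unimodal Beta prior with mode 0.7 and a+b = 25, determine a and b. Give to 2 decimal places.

Mode = (a−1)/(κ−2) with κ = a+b, so a−1 = 0.7·23 = 16.10.
a = 17.10; b = κ − a = 7.90.

a = 17.10, b = 7.90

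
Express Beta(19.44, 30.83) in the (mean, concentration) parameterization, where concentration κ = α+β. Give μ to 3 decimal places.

μ = 0.387, κ = 50.27

κ = α+β = 19.44+30.83 = 50.27; μ = α/κ = 19.44/50.27 = 0.387.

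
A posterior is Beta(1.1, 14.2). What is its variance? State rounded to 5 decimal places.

α+β = 15.3 and αβ = 15.62, so Var = αβ/[(α+β)²(α+β+1)] = 15.62/3815.667 = 0.00409.

0.00409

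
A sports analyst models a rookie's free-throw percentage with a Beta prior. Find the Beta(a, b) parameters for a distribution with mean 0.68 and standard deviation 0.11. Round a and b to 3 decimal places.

a = 11.549, b = 5.435

σ² = 0.11² = 0.0121.
With s = a+b, Var = μ(1−μ)/(s+1), so s+1 = (0.68×0.32)/0.0121 = 17.9835 and s = 16.9835.
a = μs = 11.549, b = (1−μ)s = 5.435.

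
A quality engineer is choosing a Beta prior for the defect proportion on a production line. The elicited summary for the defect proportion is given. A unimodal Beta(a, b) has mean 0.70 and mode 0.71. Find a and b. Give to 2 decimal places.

a = 29.40, b = 12.60

With s = a+b: μ = a/s and mode = (a−1)/(s−2). Eliminating a = μs,
μs − 1 = m(s−2) ⇒ s(μ−m) = 1−2m ⇒ s = -0.42/-0.01 = 42.0000.
So a = μs = 29.40, b = (1−μ)s = 12.60.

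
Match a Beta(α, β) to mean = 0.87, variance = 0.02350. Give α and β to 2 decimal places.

Let s = α+β. The Beta variance is μ(1−μ)/(s+1).
So s+1 = μ(1−μ)/σ² = (0.87×0.13)/0.02350 = 0.1131/0.02350 = 4.8128, giving s = 3.8128.
Then α = μs = 0.87×3.8128 = 3.32 and β = (1−μ)s = 0.13×3.8128 = 0.50.

α = 3.32, β = 0.50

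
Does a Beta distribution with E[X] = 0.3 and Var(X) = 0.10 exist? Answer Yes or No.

The Beta variance bound is σ² < μ(1−μ).
Here μ(1−μ) = 0.3×0.7 = 0.21, and 0.10 < 0.21.

Yes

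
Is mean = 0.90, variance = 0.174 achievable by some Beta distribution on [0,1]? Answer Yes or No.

For any Beta, Var(X) < E[X]·(1−E[X]).
Here μ(1−μ) = 0.90×0.10 = 0.0900, and 0.174 ≥ 0.0900.

No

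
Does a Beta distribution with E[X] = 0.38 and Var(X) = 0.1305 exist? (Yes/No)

Yes

The Beta variance bound is σ² < μ(1−μ).
Here μ(1−μ) = 0.38×0.62 = 0.2356, and 0.1305 < 0.2356.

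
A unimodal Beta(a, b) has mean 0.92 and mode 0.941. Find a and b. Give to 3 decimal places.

Let s = a+b. Mean gives a = μs = 0.92s; mode gives (a−1)/(s−2) = 0.941.
Substituting: 0.92s − 1 = 0.941(s−2) = 0.941s − 1.882, so -0.021s = -0.882 and s = 42.0000.
Then a = 0.92×42.0000 = 38.640 and b = s−a = 3.360.

a = 38.640, b = 3.360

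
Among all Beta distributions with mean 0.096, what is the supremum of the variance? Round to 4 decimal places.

Var = μ(1−μ)/(α+β+1), which approaches μ(1−μ) as α+β → 0.
So the supremum is μ(1−μ) = 0.096×0.904 = 0.0868.

0.0868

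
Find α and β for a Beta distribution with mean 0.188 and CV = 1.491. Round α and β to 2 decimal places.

σ = CV·μ = 1.491×0.188 = 0.28031, so σ² = 0.078573.
s+1 = μ(1−μ)/σ² = 0.152656/0.078573 = 1.9429, so s = α+β = 0.9429.
α = μs = 0.18, β = (1−μ)s = 0.77.

α = 0.18, β = 0.77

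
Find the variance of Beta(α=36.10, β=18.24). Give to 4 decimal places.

0.0040

μ = 36.10/54.34 = 0.664336; Var = μ(1−μ)/(α+β+1) = 0.2229938/55.34 = 0.0040.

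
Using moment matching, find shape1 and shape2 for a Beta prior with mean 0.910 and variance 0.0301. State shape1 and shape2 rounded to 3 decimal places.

Let s = shape1+shape2. The Beta variance is μ(1−μ)/(s+1).
So s+1 = μ(1−μ)/σ² = (0.910×0.090)/0.0301 = 0.081900/0.0301 = 2.7209, giving s = 1.7209.
Then shape1 = μs = 0.910×1.7209 = 1.566 and shape2 = (1−μ)s = 0.090×1.7209 = 0.155.

shape1 = 1.566, shape2 = 0.155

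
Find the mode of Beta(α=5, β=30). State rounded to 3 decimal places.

With α,β > 1, mode = (α−1)/(α+β−2) = 4/33 = 0.121.

0.121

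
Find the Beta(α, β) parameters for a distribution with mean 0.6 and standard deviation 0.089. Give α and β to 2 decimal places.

Variance = 0.089² = 0.007921. The moment-matching identity α+β = μ(1−μ)/Var − 1 gives
α+β = 0.24/0.007921 − 1 = 29.2992, so α = μ·29.2992 = 17.58 and β = (1−μ)·29.2992 = 11.72.

α = 17.58, β = 11.72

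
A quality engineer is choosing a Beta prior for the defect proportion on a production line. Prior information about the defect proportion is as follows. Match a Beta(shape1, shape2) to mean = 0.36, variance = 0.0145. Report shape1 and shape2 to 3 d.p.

shape1 = 5.360, shape2 = 9.529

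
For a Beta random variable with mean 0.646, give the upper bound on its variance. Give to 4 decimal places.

0.2287

For fixed mean μ the Beta variance is μ(1−μ)/(α+β+1), increasing as α+β decreases.
Its least upper bound (not attained) is μ(1−μ) = 0.646·0.354 = 0.2287.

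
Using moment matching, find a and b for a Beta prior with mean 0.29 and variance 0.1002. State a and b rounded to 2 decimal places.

Let s = a+b. The Beta variance is μ(1−μ)/(s+1).
So s+1 = μ(1−μ)/σ² = (0.29×0.71)/0.1002 = 0.2059/0.1002 = 2.0549, giving s = 1.0549.
Then a = μs = 0.29×1.0549 = 0.31 and b = (1−μ)s = 0.71×1.0549 = 0.75.

a = 0.31, b = 0.75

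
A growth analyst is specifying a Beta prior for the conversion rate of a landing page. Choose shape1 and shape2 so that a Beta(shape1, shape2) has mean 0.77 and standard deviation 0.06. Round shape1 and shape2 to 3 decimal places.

shape1 = 37.110, shape2 = 11.085

Variance = 0.06² = 0.0036. The moment-matching identity shape1+shape2 = μ(1−μ)/Var − 1 gives
shape1+shape2 = 0.1771/0.0036 − 1 = 48.1944, so shape1 = μ·48.1944 = 37.110 and shape2 = (1−μ)·48.1944 = 11.085.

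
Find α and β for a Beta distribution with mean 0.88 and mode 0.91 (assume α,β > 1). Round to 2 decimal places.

Let s = α+β. Mean gives α = μs = 0.88s; mode gives (α−1)/(s−2) = 0.91.
Substituting: 0.88s − 1 = 0.91(s−2) = 0.91s − 1.82, so -0.03s = -0.82 and s = 27.3333.
Then α = 0.88×27.3333 = 24.05 and β = s−α = 3.28.

α = 24.05, β = 3.28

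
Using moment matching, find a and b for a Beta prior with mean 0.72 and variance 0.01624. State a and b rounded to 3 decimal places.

Write ν = a+b; then a = μν and Var = μ(1−μ)/(ν+1).
ν = μ(1−μ)/Var − 1 = 0.2016/0.01624 − 1 = 11.4138.
a = 0.72·11.4138 = 8.218, b = 0.28·11.4138 = 3.196.

a = 8.218, b = 3.196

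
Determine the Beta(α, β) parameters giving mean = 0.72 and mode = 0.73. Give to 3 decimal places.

With s = α+β: μ = α/s and mode = (α−1)/(s−2). Eliminating α = μs,
μs − 1 = m(s−2) ⇒ s(μ−m) = 1−2m ⇒ s = -0.46/-0.01 = 46.0000.
So α = μs = 33.120, β = (1−μ)s = 12.880.

α = 33.120, β = 12.880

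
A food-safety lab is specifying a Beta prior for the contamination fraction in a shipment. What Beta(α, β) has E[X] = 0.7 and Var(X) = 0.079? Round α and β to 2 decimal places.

α = 1.16, β = 0.50

Let s = α+β. The Beta variance is μ(1−μ)/(s+1).
So s+1 = μ(1−μ)/σ² = (0.7×0.3)/0.079 = 0.21/0.079 = 2.6582, giving s = 1.6582.
Then α = μs = 0.7×1.6582 = 1.16 and β = (1−μ)s = 0.3×1.6582 = 0.50.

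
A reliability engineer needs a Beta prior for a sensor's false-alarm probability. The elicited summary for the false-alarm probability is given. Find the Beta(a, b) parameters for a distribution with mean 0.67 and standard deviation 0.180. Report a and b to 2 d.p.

a = 3.90, b = 1.92

First σ² = 0.032400. Setting a = μn, b = (1−μ)n with n = a+b,
μ(1−μ)/(n+1) = 0.032400 ⇒ n+1 = 0.2211/0.032400 = 6.8241 ⇒ n = 5.8241.
Hence a = 0.67×5.8241 = 3.90, b = 0.33×5.8241 = 1.92.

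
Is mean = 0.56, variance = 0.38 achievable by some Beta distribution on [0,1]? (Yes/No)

The Beta variance bound is σ² < μ(1−μ).
Here μ(1−μ) = 0.56×0.44 = 0.2464, and 0.38 ≥ 0.2464.

No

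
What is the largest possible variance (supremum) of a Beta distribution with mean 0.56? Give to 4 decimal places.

0.2464

For fixed mean μ the Beta variance is μ(1−μ)/(α+β+1), increasing as α+β decreases.
Its least upper bound (not attained) is μ(1−μ) = 0.56·0.44 = 0.2464.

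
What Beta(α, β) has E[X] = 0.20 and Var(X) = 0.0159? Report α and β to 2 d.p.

α = 1.81, β = 7.25

Let s = α+β. The Beta variance is μ(1−μ)/(s+1).
So s+1 = μ(1−μ)/σ² = (0.20×0.80)/0.0159 = 0.1600/0.0159 = 10.0629, giving s = 9.0629.
Then α = μs = 0.20×9.0629 = 1.81 and β = (1−μ)s = 0.80×9.0629 = 7.25.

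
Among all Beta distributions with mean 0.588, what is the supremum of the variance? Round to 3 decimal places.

For fixed mean μ the Beta variance is μ(1−μ)/(α+β+1), increasing as α+β decreases.
Its least upper bound (not attained) is μ(1−μ) = 0.588·0.412 = 0.242.

0.242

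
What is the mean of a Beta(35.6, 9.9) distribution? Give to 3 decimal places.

The Beta mean is α/(α+β) = 35.6/(35.6+9.9) = 0.782.

0.782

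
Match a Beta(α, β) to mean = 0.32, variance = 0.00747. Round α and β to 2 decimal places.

Let s = α+β. The Beta variance is μ(1−μ)/(s+1).
So s+1 = μ(1−μ)/σ² = (0.32×0.68)/0.00747 = 0.2176/0.00747 = 29.1299, giving s = 28.1299.
Then α = μs = 0.32×28.1299 = 9.00 and β = (1−μ)s = 0.68×28.1299 = 19.13.

α = 9.00, β = 19.13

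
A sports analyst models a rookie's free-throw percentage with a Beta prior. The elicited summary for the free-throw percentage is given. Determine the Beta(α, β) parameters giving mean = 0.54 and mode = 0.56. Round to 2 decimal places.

α = 3.24, β = 2.76

Let s = α+β. Mean gives α = μs = 0.54s; mode gives (α−1)/(s−2) = 0.56.
Substituting: 0.54s − 1 = 0.56(s−2) = 0.56s − 1.12, so -0.02s = -0.12 and s = 6.0000.
Then α = 0.54×6.0000 = 3.24 and β = s−α = 2.76.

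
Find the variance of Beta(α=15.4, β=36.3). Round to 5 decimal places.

μ = 15.4/51.7 = 0.297872; Var = μ(1−μ)/(α+β+1) = 0.2091444/52.7 = 0.00397.

0.00397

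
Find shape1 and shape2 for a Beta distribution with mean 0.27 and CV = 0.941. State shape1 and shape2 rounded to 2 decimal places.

shape1 = 0.55, shape2 = 1.50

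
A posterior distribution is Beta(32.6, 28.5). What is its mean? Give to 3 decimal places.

0.534

The Beta mean is α/(α+β) = 32.6/(32.6+28.5) = 0.534.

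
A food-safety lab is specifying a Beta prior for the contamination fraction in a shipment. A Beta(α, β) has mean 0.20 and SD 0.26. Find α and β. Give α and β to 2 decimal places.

α = 0.27, β = 1.09

First σ² = 0.0676. Setting α = μn, β = (1−μ)n with n = α+β,
μ(1−μ)/(n+1) = 0.0676 ⇒ n+1 = 0.1600/0.0676 = 2.3669 ⇒ n = 1.3669.
Hence α = 0.20×1.3669 = 0.27, β = 0.80×1.3669 = 1.09.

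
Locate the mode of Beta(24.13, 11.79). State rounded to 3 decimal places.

The density x^(α−1)(1−x)^(β−1) is maximised at (α−1)/(α+β−2) = 23.13/33.92 = 0.682.

0.682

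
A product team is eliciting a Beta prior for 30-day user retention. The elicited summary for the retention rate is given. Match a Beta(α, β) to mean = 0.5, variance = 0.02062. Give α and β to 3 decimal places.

α = 5.562, β = 5.562

Let s = α+β. The Beta variance is μ(1−μ)/(s+1).
So s+1 = μ(1−μ)/σ² = (0.5×0.5)/0.02062 = 0.25/0.02062 = 12.1242, giving s = 11.1242.
Then α = μs = 0.5×11.1242 = 5.562 and β = (1−μ)s = 0.5×11.1242 = 5.562.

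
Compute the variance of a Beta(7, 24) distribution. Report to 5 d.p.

0.00546

μ = 7/31 = 0.225806; Var = μ(1−μ)/(α+β+1) = 0.1748179/32 = 0.00546.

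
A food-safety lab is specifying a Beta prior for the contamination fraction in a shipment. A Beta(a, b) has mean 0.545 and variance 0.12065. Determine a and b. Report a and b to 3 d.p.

By moment matching, a+b = μ(1−μ)/σ² − 1 = (0.545·0.455)/0.12065 − 1 = 2.0553 − 1 = 1.0553.
Since a/(a+b) = μ, a = 0.545·1.0553 = 0.575 and b = 0.455·1.0553 = 0.480.

a = 0.575, b = 0.480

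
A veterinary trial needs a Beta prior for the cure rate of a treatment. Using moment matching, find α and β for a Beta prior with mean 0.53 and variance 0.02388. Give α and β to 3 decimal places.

Let s = α+β. The Beta variance is μ(1−μ)/(s+1).
So s+1 = μ(1−μ)/σ² = (0.53×0.47)/0.02388 = 0.2491/0.02388 = 10.4313, giving s = 9.4313.
Then α = μs = 0.53×9.4313 = 4.999 and β = (1−μ)s = 0.47×9.4313 = 4.433.

α = 4.999, β = 4.433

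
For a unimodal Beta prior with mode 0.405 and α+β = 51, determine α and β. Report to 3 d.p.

For α,β>1 the mode is (α−1)/(α+β−2), so α = mode·(κ−2)+1 = 0.405×49+1 = 20.845.
And β = (1−mode)·(κ−2)+1 = 0.595×49+1 = 30.155.

α = 20.845, β = 30.155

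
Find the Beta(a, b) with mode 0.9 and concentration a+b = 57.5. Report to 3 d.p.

a = 50.950, b = 6.550

Mode = (a−1)/(κ−2) with κ = a+b, so a−1 = 0.9·55.5 = 49.950.
a = 50.950; b = κ − a = 6.550.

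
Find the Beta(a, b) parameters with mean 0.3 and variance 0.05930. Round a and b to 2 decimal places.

By moment matching, a+b = μ(1−μ)/σ² − 1 = (0.3·0.7)/0.05930 − 1 = 3.5413 − 1 = 2.5413.
Since a/(a+b) = μ, a = 0.3·2.5413 = 0.76 and b = 0.7·2.5413 = 1.78.

a = 0.76, b = 1.78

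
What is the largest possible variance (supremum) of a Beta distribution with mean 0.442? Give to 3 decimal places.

0.247

For fixed mean μ the Beta variance is μ(1−μ)/(α+β+1), increasing as α+β decreases.
Its least upper bound (not attained) is μ(1−μ) = 0.442·0.558 = 0.247.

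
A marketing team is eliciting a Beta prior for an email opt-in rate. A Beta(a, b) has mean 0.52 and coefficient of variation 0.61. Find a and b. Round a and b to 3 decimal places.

a = 0.770, b = 0.711

σ = CV·μ = 0.61×0.52 = 0.31720, so σ² = 0.100616.
s+1 = μ(1−μ)/σ² = 0.2496/0.100616 = 2.4807, so s = a+b = 1.4807.
a = μs = 0.770, b = (1−μ)s = 0.711.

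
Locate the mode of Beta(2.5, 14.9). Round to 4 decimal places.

0.0974

The density x^(α−1)(1−x)^(β−1) is maximised at (α−1)/(α+β−2) = 1.5/15.4 = 0.0974.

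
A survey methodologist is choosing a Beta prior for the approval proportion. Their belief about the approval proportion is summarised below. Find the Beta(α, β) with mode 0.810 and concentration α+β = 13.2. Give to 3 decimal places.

α = 10.072, β = 3.128

For α,β>1 the mode is (α−1)/(α+β−2), so α = mode·(κ−2)+1 = 0.810×11.2+1 = 10.072.
And β = (1−mode)·(κ−2)+1 = 0.190×11.2+1 = 3.128.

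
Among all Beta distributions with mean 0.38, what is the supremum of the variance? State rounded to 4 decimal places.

0.2356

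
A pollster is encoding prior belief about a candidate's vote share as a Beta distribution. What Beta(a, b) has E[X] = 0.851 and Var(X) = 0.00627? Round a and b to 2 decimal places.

By moment matching, a+b = μ(1−μ)/σ² − 1 = (0.851·0.149)/0.00627 − 1 = 20.2231 − 1 = 19.2231.
Since a/(a+b) = μ, a = 0.851·19.2231 = 16.36 and b = 0.149·19.2231 = 2.86.

a = 16.36, b = 2.86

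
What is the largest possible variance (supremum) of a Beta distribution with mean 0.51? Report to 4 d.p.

0.2499

Var = μ(1−μ)/(α+β+1), which approaches μ(1−μ) as α+β → 0.
So the supremum is μ(1−μ) = 0.51×0.49 = 0.2499.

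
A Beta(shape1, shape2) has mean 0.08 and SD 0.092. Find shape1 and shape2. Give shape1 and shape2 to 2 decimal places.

shape1 = 0.62, shape2 = 7.08

σ² = 0.092² = 0.008464.
With s = shape1+shape2, Var = μ(1−μ)/(s+1), so s+1 = (0.08×0.92)/0.008464 = 8.6957 and s = 7.6957.
shape1 = μs = 0.62, shape2 = (1−μ)s = 7.08.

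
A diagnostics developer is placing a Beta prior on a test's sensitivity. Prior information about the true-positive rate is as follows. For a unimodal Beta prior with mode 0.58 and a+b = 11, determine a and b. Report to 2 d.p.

a = 6.22, b = 4.78

Mode = (a−1)/(κ−2) with κ = a+b, so a−1 = 0.58·9 = 5.22.
a = 6.22; b = κ − a = 4.78.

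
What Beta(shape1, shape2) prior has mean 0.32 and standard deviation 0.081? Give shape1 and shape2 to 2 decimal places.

shape1 = 10.29, shape2 = 21.87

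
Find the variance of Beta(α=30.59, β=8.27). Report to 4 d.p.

0.0042

μ = 30.59/38.86 = 0.787185; Var = μ(1−μ)/(α+β+1) = 0.1675249/39.86 = 0.0042.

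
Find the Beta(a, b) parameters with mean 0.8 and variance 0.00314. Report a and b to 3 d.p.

a = 39.964, b = 9.991

By moment matching, a+b = μ(1−μ)/σ² − 1 = (0.8·0.2)/0.00314 − 1 = 50.9554 − 1 = 49.9554.
Since a/(a+b) = μ, a = 0.8·49.9554 = 39.964 and b = 0.2·49.9554 = 9.991.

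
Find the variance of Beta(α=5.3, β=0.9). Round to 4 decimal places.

μ = 5.3/6.2 = 0.854839; Var = μ(1−μ)/(α+β+1) = 0.1240895/7.2 = 0.0172.

0.0172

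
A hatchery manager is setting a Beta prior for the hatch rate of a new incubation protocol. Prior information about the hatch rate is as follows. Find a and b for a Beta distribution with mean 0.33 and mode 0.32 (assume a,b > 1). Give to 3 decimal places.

a = 11.880, b = 24.120

Let s = a+b. Mean gives a = μs = 0.33s; mode gives (a−1)/(s−2) = 0.32.
Substituting: 0.33s − 1 = 0.32(s−2) = 0.32s − 0.64, so 0.01s = 0.36 and s = 36.0000.
Then a = 0.33×36.0000 = 11.880 and b = s−a = 24.120.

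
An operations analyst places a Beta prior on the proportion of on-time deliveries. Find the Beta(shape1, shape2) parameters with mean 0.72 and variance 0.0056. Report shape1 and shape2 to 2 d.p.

shape1 = 25.20, shape2 = 9.80

Let s = shape1+shape2. The Beta variance is μ(1−μ)/(s+1).
So s+1 = μ(1−μ)/σ² = (0.72×0.28)/0.0056 = 0.2016/0.0056 = 36.0000, giving s = 35.0000.
Then shape1 = μs = 0.72×35.0000 = 25.20 and shape2 = (1−μ)s = 0.28×35.0000 = 9.80.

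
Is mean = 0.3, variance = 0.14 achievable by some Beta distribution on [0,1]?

The Beta variance bound is σ² < μ(1−μ).
Here μ(1−μ) = 0.3×0.7 = 0.21, and 0.14 < 0.21.

Yes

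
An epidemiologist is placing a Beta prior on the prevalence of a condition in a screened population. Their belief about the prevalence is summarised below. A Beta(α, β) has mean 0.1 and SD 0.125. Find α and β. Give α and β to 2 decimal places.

First σ² = 0.015625. Setting α = μn, β = (1−μ)n with n = α+β,
μ(1−μ)/(n+1) = 0.015625 ⇒ n+1 = 0.09/0.015625 = 5.7600 ⇒ n = 4.7600.
Hence α = 0.1×4.7600 = 0.48, β = 0.9×4.7600 = 4.28.

α = 0.48, β = 4.28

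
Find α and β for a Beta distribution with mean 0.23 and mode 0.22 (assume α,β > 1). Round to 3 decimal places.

α = 12.880, β = 43.120

Let s = α+β. Mean gives α = μs = 0.23s; mode gives (α−1)/(s−2) = 0.22.
Substituting: 0.23s − 1 = 0.22(s−2) = 0.22s − 0.44, so 0.01s = 0.56 and s = 56.0000.
Then α = 0.23×56.0000 = 12.880 and β = s−α = 43.120.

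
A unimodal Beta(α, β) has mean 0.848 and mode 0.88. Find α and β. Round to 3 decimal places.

Let s = α+β. Mean gives α = μs = 0.848s; mode gives (α−1)/(s−2) = 0.88.
Substituting: 0.848s − 1 = 0.88(s−2) = 0.88s − 1.76, so -0.032s = -0.76 and s = 23.7500.
Then α = 0.848×23.7500 = 20.140 and β = s−α = 3.610.

α = 20.140, β = 3.610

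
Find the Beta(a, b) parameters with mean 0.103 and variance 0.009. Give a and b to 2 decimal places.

a = 0.95, b = 8.31

Write ν = a+b; then a = μν and Var = μ(1−μ)/(ν+1).
ν = μ(1−μ)/Var − 1 = 0.092391/0.009 − 1 = 9.2657.
a = 0.103·9.2657 = 0.95, b = 0.897·9.2657 = 8.31.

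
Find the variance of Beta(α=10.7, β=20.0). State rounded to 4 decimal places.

0.0072

μ = 10.7/30.7 = 0.348534; Var = μ(1−μ)/(α+β+1) = 0.2270581/31.7 = 0.0072.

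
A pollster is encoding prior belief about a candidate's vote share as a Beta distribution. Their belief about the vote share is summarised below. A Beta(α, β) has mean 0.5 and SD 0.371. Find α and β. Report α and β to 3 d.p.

α = 0.408, β = 0.408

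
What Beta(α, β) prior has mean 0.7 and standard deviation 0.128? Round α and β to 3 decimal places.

α = 8.272, β = 3.545

Variance = 0.128² = 0.016384. The moment-matching identity α+β = μ(1−μ)/Var − 1 gives
α+β = 0.21/0.016384 − 1 = 11.8174, so α = μ·11.8174 = 8.272 and β = (1−μ)·11.8174 = 3.545.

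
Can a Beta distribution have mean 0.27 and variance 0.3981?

The Beta variance bound is σ² < μ(1−μ).
Here μ(1−μ) = 0.27×0.73 = 0.1971, and 0.3981 ≥ 0.1971.

No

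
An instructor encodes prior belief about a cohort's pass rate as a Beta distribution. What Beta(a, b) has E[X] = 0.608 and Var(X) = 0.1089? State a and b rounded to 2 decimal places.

Let s = a+b. The Beta variance is μ(1−μ)/(s+1).
So s+1 = μ(1−μ)/σ² = (0.608×0.392)/0.1089 = 0.238336/0.1089 = 2.1886, giving s = 1.1886.
Then a = μs = 0.608×1.1886 = 0.72 and b = (1−μ)s = 0.392×1.1886 = 0.47.

a = 0.72, b = 0.47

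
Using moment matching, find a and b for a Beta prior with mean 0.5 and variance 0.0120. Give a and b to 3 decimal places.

a = 9.917, b = 9.917

Write ν = a+b; then a = μν and Var = μ(1−μ)/(ν+1).
ν = μ(1−μ)/Var − 1 = 0.25/0.0120 − 1 = 19.8333.
a = 0.5·19.8333 = 9.917, b = 0.5·19.8333 = 9.917.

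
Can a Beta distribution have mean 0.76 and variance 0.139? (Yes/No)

The Beta variance bound is σ² < μ(1−μ).
Here μ(1−μ) = 0.76×0.24 = 0.1824, and 0.139 < 0.1824.

Yes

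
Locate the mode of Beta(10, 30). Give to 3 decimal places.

0.237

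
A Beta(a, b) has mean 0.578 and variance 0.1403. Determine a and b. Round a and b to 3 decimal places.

By moment matching, a+b = μ(1−μ)/σ² − 1 = (0.578·0.422)/0.1403 − 1 = 1.7385 − 1 = 0.7385.
Since a/(a+b) = μ, a = 0.578·0.7385 = 0.427 and b = 0.422·0.7385 = 0.312.

a = 0.427, b = 0.312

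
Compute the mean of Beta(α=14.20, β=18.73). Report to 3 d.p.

The Beta mean is α/(α+β) = 14.20/(14.20+18.73) = 0.431.

0.431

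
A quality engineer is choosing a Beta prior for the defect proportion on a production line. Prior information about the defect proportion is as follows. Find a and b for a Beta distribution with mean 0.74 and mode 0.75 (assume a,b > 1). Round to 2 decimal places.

Let s = a+b. Mean gives a = μs = 0.74s; mode gives (a−1)/(s−2) = 0.75.
Substituting: 0.74s − 1 = 0.75(s−2) = 0.75s − 1.50, so -0.01s = -0.50 and s = 50.0000.
Then a = 0.74×50.0000 = 37.00 and b = s−a = 13.00.

a = 37.00, b = 13.00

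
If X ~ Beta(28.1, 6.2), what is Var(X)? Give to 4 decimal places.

0.0042

μ = 28.1/34.3 = 0.819242; Var = μ(1−μ)/(α+β+1) = 0.1480846/35.3 = 0.0042.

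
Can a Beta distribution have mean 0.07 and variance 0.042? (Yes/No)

Yes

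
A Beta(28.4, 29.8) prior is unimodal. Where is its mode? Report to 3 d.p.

0.488

With α,β > 1, mode = (α−1)/(α+β−2) = 27.4/56.2 = 0.488.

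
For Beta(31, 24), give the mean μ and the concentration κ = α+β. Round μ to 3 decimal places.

κ = α+β = 31+24 = 55; μ = α/κ = 31/55 = 0.564.

μ = 0.564, κ = 55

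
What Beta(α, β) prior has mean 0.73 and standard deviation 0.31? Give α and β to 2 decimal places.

α = 0.77, β = 0.28

Variance = 0.31² = 0.0961. The moment-matching identity α+β = μ(1−μ)/Var − 1 gives
α+β = 0.1971/0.0961 − 1 = 1.0510, so α = μ·1.0510 = 0.77 and β = (1−μ)·1.0510 = 0.28.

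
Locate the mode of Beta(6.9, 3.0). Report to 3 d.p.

The density x^(α−1)(1−x)^(β−1) is maximised at (α−1)/(α+β−2) = 5.9/7.9 = 0.747.

0.747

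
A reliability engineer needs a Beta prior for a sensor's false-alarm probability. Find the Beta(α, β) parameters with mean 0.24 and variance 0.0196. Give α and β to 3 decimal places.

α = 1.993, β = 6.313

Write ν = α+β; then α = μν and Var = μ(1−μ)/(ν+1).
ν = μ(1−μ)/Var − 1 = 0.1824/0.0196 − 1 = 8.3061.
α = 0.24·8.3061 = 1.993, β = 0.76·8.3061 = 6.313.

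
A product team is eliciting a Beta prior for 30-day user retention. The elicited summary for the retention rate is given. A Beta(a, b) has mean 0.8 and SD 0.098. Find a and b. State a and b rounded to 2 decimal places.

First σ² = 0.009604. Setting a = μn, b = (1−μ)n with n = a+b,
μ(1−μ)/(n+1) = 0.009604 ⇒ n+1 = 0.16/0.009604 = 16.6597 ⇒ n = 15.6597.
Hence a = 0.8×15.6597 = 12.53, b = 0.2×15.6597 = 3.13.

a = 12.53, b = 3.13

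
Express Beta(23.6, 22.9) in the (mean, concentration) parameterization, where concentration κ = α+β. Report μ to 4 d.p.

κ = α+β = 23.6+22.9 = 46.5; μ = α/κ = 23.6/46.5 = 0.5075.

μ = 0.5075, κ = 46.5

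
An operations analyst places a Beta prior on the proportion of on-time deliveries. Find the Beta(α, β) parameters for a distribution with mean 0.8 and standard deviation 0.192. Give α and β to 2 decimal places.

α = 2.67, β = 0.67

σ² = 0.192² = 0.036864.
With s = α+β, Var = μ(1−μ)/(s+1), so s+1 = (0.8×0.2)/0.036864 = 4.3403 and s = 3.3403.
α = μs = 2.67, β = (1−μ)s = 0.67.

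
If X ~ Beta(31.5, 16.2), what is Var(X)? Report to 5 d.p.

μ = 31.5/47.7 = 0.660377; Var = μ(1−μ)/(α+β+1) = 0.2242791/48.7 = 0.00461.

0.00461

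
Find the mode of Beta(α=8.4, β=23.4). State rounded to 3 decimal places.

0.248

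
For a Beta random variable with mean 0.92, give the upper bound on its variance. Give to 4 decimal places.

0.0736

Var = μ(1−μ)/(α+β+1), which approaches μ(1−μ) as α+β → 0.
So the supremum is μ(1−μ) = 0.92×0.08 = 0.0736.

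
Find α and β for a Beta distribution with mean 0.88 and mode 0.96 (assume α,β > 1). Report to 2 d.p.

α = 10.12, β = 1.38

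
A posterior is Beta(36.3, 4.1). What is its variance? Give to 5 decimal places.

0.00220

μ = 36.3/40.4 = 0.898515; Var = μ(1−μ)/(α+β+1) = 0.0911859/41.4 = 0.00220.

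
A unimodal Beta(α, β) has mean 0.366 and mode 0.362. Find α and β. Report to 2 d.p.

α = 25.25, β = 43.75

With s = α+β: μ = α/s and mode = (α−1)/(s−2). Eliminating α = μs,
μs − 1 = m(s−2) ⇒ s(μ−m) = 1−2m ⇒ s = 0.276/0.004 = 69.0000.
So α = μs = 25.25, β = (1−μ)s = 43.75.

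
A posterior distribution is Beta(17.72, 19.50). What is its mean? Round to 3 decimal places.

E[X] = α/(α+β) = 17.72/37.22 = 0.476.

0.476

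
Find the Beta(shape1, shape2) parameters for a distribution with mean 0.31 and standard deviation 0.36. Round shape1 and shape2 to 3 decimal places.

Variance = 0.36² = 0.1296. The moment-matching identity shape1+shape2 = μ(1−μ)/Var − 1 gives
shape1+shape2 = 0.2139/0.1296 − 1 = 0.6505, so shape1 = μ·0.6505 = 0.202 and shape2 = (1−μ)·0.6505 = 0.449.

shape1 = 0.202, shape2 = 0.449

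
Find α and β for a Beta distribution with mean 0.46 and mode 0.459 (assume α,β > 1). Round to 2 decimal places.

α = 37.72, β = 44.28

Let s = α+β. Mean gives α = μs = 0.46s; mode gives (α−1)/(s−2) = 0.459.
Substituting: 0.46s − 1 = 0.459(s−2) = 0.459s − 0.918, so 0.001s = 0.082 and s = 82.0000.
Then α = 0.46×82.0000 = 37.72 and β = s−α = 44.28.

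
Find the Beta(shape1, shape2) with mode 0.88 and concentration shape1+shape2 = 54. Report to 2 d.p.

shape1 = 46.76, shape2 = 7.24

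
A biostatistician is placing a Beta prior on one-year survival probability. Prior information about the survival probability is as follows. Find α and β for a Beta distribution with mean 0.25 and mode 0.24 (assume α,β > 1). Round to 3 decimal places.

Let s = α+β. Mean gives α = μs = 0.25s; mode gives (α−1)/(s−2) = 0.24.
Substituting: 0.25s − 1 = 0.24(s−2) = 0.24s − 0.48, so 0.01s = 0.52 and s = 52.0000.
Then α = 0.25×52.0000 = 13.000 and β = s−α = 39.000.

α = 13.000, β = 39.000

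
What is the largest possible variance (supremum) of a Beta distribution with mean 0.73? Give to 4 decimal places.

0.1971

Var = μ(1−μ)/(α+β+1), which approaches μ(1−μ) as α+β → 0.
So the supremum is μ(1−μ) = 0.73×0.27 = 0.1971.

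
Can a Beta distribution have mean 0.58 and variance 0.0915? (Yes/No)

Yes

For any Beta, Var(X) < E[X]·(1−E[X]).
Here μ(1−μ) = 0.58×0.42 = 0.2436, and 0.0915 < 0.2436.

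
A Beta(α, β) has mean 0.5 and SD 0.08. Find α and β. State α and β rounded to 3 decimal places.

First σ² = 0.0064. Setting α = μn, β = (1−μ)n with n = α+β,
μ(1−μ)/(n+1) = 0.0064 ⇒ n+1 = 0.25/0.0064 = 39.0625 ⇒ n = 38.0625.
Hence α = 0.5×38.0625 = 19.031, β = 0.5×38.0625 = 19.031.

α = 19.031, β = 19.031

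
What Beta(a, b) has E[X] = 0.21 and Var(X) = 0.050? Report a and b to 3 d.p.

a = 0.487, b = 1.831

By moment matching, a+b = μ(1−μ)/σ² − 1 = (0.21·0.79)/0.050 − 1 = 3.3180 − 1 = 2.3180.
Since a/(a+b) = μ, a = 0.21·2.3180 = 0.487 and b = 0.79·2.3180 = 1.831.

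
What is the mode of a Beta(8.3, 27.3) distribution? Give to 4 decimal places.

With α,β > 1, mode = (α−1)/(α+β−2) = 7.3/33.6 = 0.2173.

0.2173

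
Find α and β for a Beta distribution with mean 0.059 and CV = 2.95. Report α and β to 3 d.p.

α = 0.049, β = 0.784

σ = CV·μ = 2.95×0.059 = 0.17405, so σ² = 0.030293.
s+1 = μ(1−μ)/σ² = 0.055519/0.030293 = 1.8327, so s = α+β = 0.8327.
α = μs = 0.049, β = (1−μ)s = 0.784.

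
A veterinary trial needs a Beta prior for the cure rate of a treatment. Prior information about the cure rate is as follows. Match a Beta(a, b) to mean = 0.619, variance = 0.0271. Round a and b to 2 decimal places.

By moment matching, a+b = μ(1−μ)/σ² − 1 = (0.619·0.381)/0.0271 − 1 = 8.7025 − 1 = 7.7025.
Since a/(a+b) = μ, a = 0.619·7.7025 = 4.77 and b = 0.381·7.7025 = 2.93.

a = 4.77, b = 2.93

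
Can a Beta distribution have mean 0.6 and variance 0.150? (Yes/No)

Yes

For any Beta, Var(X) < E[X]·(1−E[X]).
Here μ(1−μ) = 0.6×0.4 = 0.24, and 0.150 < 0.24.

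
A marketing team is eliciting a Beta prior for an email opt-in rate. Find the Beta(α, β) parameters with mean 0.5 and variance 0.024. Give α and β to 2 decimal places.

α = 4.71, β = 4.71

Write ν = α+β; then α = μν and Var = μ(1−μ)/(ν+1).
ν = μ(1−μ)/Var − 1 = 0.25/0.024 − 1 = 9.4167.
α = 0.5·9.4167 = 4.71, β = 0.5·9.4167 = 4.71.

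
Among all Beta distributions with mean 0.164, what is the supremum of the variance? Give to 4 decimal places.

For fixed mean μ the Beta variance is μ(1−μ)/(α+β+1), increasing as α+β decreases.
Its least upper bound (not attained) is μ(1−μ) = 0.164·0.836 = 0.1371.

0.1371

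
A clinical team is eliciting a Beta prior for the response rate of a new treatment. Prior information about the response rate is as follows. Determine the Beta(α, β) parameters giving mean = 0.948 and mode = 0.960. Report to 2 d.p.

α = 72.68, β = 3.99

Let s = α+β. Mean gives α = μs = 0.948s; mode gives (α−1)/(s−2) = 0.960.
Substituting: 0.948s − 1 = 0.960(s−2) = 0.960s − 1.920, so -0.012s = -0.920 and s = 76.6667.
Then α = 0.948×76.6667 = 72.68 and β = s−α = 3.99.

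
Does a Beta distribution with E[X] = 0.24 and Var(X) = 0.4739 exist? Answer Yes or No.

No

The Beta variance bound is σ² < μ(1−μ).
Here μ(1−μ) = 0.24×0.76 = 0.1824, and 0.4739 ≥ 0.1824.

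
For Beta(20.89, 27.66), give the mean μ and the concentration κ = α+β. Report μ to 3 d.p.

μ = 0.430, κ = 48.55

κ = α+β = 20.89+27.66 = 48.55; μ = α/κ = 20.89/48.55 = 0.430.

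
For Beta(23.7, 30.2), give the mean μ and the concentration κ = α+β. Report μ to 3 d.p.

μ = 0.440, κ = 53.9

κ = α+β = 23.7+30.2 = 53.9; μ = α/κ = 23.7/53.9 = 0.440.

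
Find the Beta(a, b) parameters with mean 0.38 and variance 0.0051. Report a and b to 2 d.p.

Write ν = a+b; then a = μν and Var = μ(1−μ)/(ν+1).
ν = μ(1−μ)/Var − 1 = 0.2356/0.0051 − 1 = 45.1961.
a = 0.38·45.1961 = 17.17, b = 0.62·45.1961 = 28.02.

a = 17.17, b = 28.02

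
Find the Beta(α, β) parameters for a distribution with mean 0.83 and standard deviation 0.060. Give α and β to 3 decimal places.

α = 31.701, β = 6.493

First σ² = 0.003600. Setting α = μn, β = (1−μ)n with n = α+β,
μ(1−μ)/(n+1) = 0.003600 ⇒ n+1 = 0.1411/0.003600 = 39.1944 ⇒ n = 38.1944.
Hence α = 0.83×38.1944 = 31.701, β = 0.17×38.1944 = 6.493.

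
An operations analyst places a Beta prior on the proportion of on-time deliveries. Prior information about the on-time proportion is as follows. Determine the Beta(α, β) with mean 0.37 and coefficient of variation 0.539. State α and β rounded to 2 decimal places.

Var = (CV·μ)² = (0.539×0.37)² = 0.039772.
α+β = μ(1−μ)/Var − 1 = 0.2331/0.039772 − 1 = 4.8609.
Thus α = 0.37·4.8609 = 1.80 and β = 0.63·4.8609 = 3.06.

α = 1.80, β = 3.06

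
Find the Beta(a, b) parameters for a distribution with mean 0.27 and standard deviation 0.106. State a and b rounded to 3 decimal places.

a = 4.466, b = 12.076

First σ² = 0.011236. Setting a = μn, b = (1−μ)n with n = a+b,
μ(1−μ)/(n+1) = 0.011236 ⇒ n+1 = 0.1971/0.011236 = 17.5418 ⇒ n = 16.5418.
Hence a = 0.27×16.5418 = 4.466, b = 0.73×16.5418 = 12.076.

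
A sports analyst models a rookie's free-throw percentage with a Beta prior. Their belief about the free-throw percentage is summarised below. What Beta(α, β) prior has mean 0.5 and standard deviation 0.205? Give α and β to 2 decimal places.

α = 2.47, β = 2.47

σ² = 0.205² = 0.042025.
With s = α+β, Var = μ(1−μ)/(s+1), so s+1 = (0.5×0.5)/0.042025 = 5.9488 and s = 4.9488.
α = μs = 2.47, β = (1−μ)s = 2.47.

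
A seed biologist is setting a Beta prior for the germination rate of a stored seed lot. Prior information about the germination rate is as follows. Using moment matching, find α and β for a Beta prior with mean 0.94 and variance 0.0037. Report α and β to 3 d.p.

α = 13.389, β = 0.855

Write ν = α+β; then α = μν and Var = μ(1−μ)/(ν+1).
ν = μ(1−μ)/Var − 1 = 0.0564/0.0037 − 1 = 14.2432.
α = 0.94·14.2432 = 13.389, β = 0.06·14.2432 = 0.855.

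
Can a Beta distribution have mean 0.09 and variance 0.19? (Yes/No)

The Beta variance bound is σ² < μ(1−μ).
Here μ(1−μ) = 0.09×0.91 = 0.0819, and 0.19 ≥ 0.0819.

No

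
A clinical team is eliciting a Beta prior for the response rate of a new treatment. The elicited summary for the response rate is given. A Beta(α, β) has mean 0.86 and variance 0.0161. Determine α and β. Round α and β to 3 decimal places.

α = 5.571, β = 0.907

Let s = α+β. The Beta variance is μ(1−μ)/(s+1).
So s+1 = μ(1−μ)/σ² = (0.86×0.14)/0.0161 = 0.1204/0.0161 = 7.4783, giving s = 6.4783.
Then α = μs = 0.86×6.4783 = 5.571 and β = (1−μ)s = 0.14×6.4783 = 0.907.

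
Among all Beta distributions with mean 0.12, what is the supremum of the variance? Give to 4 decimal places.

0.1056

Var = μ(1−μ)/(α+β+1), which approaches μ(1−μ) as α+β → 0.
So the supremum is μ(1−μ) = 0.12×0.88 = 0.1056.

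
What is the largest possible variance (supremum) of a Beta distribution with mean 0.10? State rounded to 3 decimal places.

0.090

Var = μ(1−μ)/(α+β+1), which approaches μ(1−μ) as α+β → 0.
So the supremum is μ(1−μ) = 0.10×0.90 = 0.090.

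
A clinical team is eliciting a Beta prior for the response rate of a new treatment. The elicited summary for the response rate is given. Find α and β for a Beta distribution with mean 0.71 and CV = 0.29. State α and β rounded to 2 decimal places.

σ = CV·μ = 0.29×0.71 = 0.20590, so σ² = 0.042395.
s+1 = μ(1−μ)/σ² = 0.2059/0.042395 = 4.8567, so s = α+β = 3.8567.
α = μs = 2.74, β = (1−μ)s = 1.12.

α = 2.74, β = 1.12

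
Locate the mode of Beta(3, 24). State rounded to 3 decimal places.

With α,β > 1, mode = (α−1)/(α+β−2) = 2/25 = 0.080.

0.080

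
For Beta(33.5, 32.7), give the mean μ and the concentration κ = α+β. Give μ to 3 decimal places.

κ = α+β = 33.5+32.7 = 66.2; μ = α/κ = 33.5/66.2 = 0.506.

μ = 0.506, κ = 66.2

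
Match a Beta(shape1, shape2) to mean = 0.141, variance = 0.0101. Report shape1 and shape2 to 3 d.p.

shape1 = 1.550, shape2 = 9.442

Let s = shape1+shape2. The Beta variance is μ(1−μ)/(s+1).
So s+1 = μ(1−μ)/σ² = (0.141×0.859)/0.0101 = 0.121119/0.0101 = 11.9920, giving s = 10.9920.
Then shape1 = μs = 0.141×10.9920 = 1.550 and shape2 = (1−μ)s = 0.859×10.9920 = 9.442.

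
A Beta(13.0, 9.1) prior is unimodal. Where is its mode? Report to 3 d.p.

0.597

With α,β > 1, mode = (α−1)/(α+β−2) = 12.0/20.1 = 0.597.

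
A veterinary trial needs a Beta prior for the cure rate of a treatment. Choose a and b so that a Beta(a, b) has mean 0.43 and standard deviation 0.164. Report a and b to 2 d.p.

Variance = 0.164² = 0.026896. The moment-matching identity a+b = μ(1−μ)/Var − 1 gives
a+b = 0.2451/0.026896 − 1 = 8.1129, so a = μ·8.1129 = 3.49 and b = (1−μ)·8.1129 = 4.62.

a = 3.49, b = 4.62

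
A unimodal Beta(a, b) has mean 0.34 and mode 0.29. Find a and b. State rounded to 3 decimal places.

With s = a+b: μ = a/s and mode = (a−1)/(s−2). Eliminating a = μs,
μs − 1 = m(s−2) ⇒ s(μ−m) = 1−2m ⇒ s = 0.42/0.05 = 8.4000.
So a = μs = 2.856, b = (1−μ)s = 5.544.

a = 2.856, b = 5.544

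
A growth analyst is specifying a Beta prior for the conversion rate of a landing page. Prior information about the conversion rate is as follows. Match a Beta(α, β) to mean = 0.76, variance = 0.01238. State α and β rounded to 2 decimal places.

α = 10.44, β = 3.30

By moment matching, α+β = μ(1−μ)/σ² − 1 = (0.76·0.24)/0.01238 − 1 = 14.7334 − 1 = 13.7334.
Since α/(α+β) = μ, α = 0.76·13.7334 = 10.44 and β = 0.24·13.7334 = 3.30.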